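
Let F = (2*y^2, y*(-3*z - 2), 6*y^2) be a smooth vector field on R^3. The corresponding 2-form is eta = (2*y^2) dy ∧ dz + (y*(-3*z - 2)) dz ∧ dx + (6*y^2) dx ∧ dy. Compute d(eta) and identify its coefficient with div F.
d(eta) = (-3*z - 2) dx ∧ dy ∧ dz; div F = -3*z - 2

For a 2-form in R^3 of the form above, applying d gives a 3-form with coefficient ∂P/∂x + ∂Q/∂y + ∂R/∂z:
  ∂P/∂x = 0
  ∂Q/∂y = -3*z - 2
  ∂R/∂z = 0
Sum = -3*z - 2, which is exactly div F.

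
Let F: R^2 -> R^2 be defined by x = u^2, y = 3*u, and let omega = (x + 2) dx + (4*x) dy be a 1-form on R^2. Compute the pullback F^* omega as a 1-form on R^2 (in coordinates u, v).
F^* omega = (2*u*(u^2 + 6*u + 2)) du

Using F^*(f dg) = (f ∘ F) d(g ∘ F), substitute each coordinate x_i by F_i(u, v) in f_i, and replace dx_i by d F_i = (∂F_i/∂u) du + (∂F_i/∂v) dv.
  For the x component: f_1(F) = u^2 + 2; d F_1 = (2*u) du + (0) dv
  For the y component: f_2(F) = 4*u^2; d F_2 = (3) du + (0) dv
Combining and collecting du, dv coefficients:
  coeff of du: 2*u*(u^2 + 6*u + 2)
  coeff of dv: 0
F^* omega = (2*u*(u^2 + 6*u + 2)) du.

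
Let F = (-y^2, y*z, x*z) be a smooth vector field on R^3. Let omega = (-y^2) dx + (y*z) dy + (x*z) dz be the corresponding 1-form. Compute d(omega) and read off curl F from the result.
d(omega) = (-y) dy ∧ dz + (-z) dz ∧ dx + (2*y) dx ∧ dy; curl F = (-y, -z, 2*y)

d omega = sum_{i<j} (∂f_j/∂x_i - ∂f_i/∂x_j) dx_i ∧ dx_j. Under the identification (dy ∧ dz, dz ∧ dx, dx ∧ dy) ↔ (e_x, e_y, e_z), the coefficients are exactly the components of curl F. Compute:
  ∂R/∂y - ∂Q/∂z = (0) - (y) = -y
  ∂P/∂z - ∂R/∂x = (0) - (z) = -z
  ∂Q/∂x - ∂P/∂y = (0) - (-2*y) = 2*y.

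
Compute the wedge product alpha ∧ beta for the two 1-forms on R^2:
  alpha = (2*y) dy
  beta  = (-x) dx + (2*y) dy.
alpha ∧ beta = (2*x*y) dx ∧ dy

Distribute the wedge, using dx_i ∧ dx_j = -dx_j ∧ dx_i and dx_i ∧ dx_i = 0. For each pair (i, j) with i < j, the coefficient of dx_i ∧ dx_j in alpha ∧ beta is (alpha_i * beta_j - alpha_j * beta_i). Collecting: alpha ∧ beta = (2*x*y) dx ∧ dy.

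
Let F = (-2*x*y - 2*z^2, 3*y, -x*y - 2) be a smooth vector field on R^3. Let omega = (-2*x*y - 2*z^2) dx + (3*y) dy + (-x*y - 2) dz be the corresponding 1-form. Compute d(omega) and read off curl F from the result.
d(omega) = (-x) dy ∧ dz + (y - 4*z) dz ∧ dx + (2*x) dx ∧ dy; curl F = (-x, y - 4*z, 2*x)

d omega = sum_{i<j} (∂f_j/∂x_i - ∂f_i/∂x_j) dx_i ∧ dx_j. Under the identification (dy ∧ dz, dz ∧ dx, dx ∧ dy) ↔ (e_x, e_y, e_z), the coefficients are exactly the components of curl F. Compute:
  ∂R/∂y - ∂Q/∂z = (-x) - (0) = -x
  ∂P/∂z - ∂R/∂x = (-4*z) - (-y) = y - 4*z
  ∂Q/∂x - ∂P/∂y = (0) - (-2*x) = 2*x.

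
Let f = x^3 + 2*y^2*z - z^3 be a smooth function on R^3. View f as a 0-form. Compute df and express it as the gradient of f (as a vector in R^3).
df = (3*x^2) dx + (4*y*z) dy + (2*y^2 - 3*z^2) dz; grad f = (3*x^2, 4*y*z, 2*y^2 - 3*z^2)

For a 0-form f, d f = (∂f/∂x) dx + (∂f/∂y) dy + (∂f/∂z) dz. The components of the vector representation are exactly the entries of grad f in Cartesian coordinates:
  ∂f/∂x = 3*x^2
  ∂f/∂y = 4*y*z
  ∂f/∂z = 2*y^2 - 3*z^2.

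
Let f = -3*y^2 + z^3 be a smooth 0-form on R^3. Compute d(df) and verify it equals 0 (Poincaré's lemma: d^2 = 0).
d(df) = 0

Step 1: df = sum_i (∂f/∂x_i) dx_i = (0) dx + (-6*y) dy + (3*z^2) dz.
Step 2: Apply d again. Using the 1-form formula, the coefficient of dx ∧ dy in d(df) is ∂^2 f/∂x ∂y - ∂^2 f/∂y ∂x = (0) - (0) = 0 (equality of mixed partials for smooth f).
Similarly for dx ∧ dz and dy ∧ dz — all coefficients vanish. So d(df) = 0.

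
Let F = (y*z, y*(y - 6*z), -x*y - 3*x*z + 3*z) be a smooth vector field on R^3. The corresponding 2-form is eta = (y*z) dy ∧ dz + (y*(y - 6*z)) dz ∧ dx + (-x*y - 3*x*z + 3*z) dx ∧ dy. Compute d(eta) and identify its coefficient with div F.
d(eta) = (-3*x + 2*y - 6*z + 3) dx ∧ dy ∧ dz; div F = -3*x + 2*y - 6*z + 3

For a 2-form in R^3 of the form above, applying d gives a 3-form with coefficient ∂P/∂x + ∂Q/∂y + ∂R/∂z:
  ∂P/∂x = 0
  ∂Q/∂y = 2*y - 6*z
  ∂R/∂z = 3 - 3*x
Sum = -3*x + 2*y - 6*z + 3, which is exactly div F.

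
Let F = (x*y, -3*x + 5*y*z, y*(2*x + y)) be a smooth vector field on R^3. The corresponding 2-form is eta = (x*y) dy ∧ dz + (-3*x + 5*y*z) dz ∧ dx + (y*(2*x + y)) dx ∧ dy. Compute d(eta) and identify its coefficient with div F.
d(eta) = (y + 5*z) dx ∧ dy ∧ dz; div F = y + 5*z

For a 2-form in R^3 of the form above, applying d gives a 3-form with coefficient ∂P/∂x + ∂Q/∂y + ∂R/∂z:
  ∂P/∂x = y
  ∂Q/∂y = 5*z
  ∂R/∂z = 0
Sum = y + 5*z, which is exactly div F.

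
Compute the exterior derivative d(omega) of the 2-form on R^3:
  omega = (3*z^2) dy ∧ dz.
d(omega) = 0

For a 2-form omega = sum_{i<j} g_{ij} dx_i ∧ dx_j, the exterior derivative is
  d(omega) = sum_{i<j} d(g_{ij}) ∧ dx_i ∧ dx_j = sum_{i<j, k} (∂g_{ij}/∂x_k) dx_k ∧ dx_i ∧ dx_j.
Expand each term, using dx_k ∧ dx_i ∧ dx_j = sgn(permutation) dx_{(a)} ∧ dx_{(b)} ∧ dx_{(c)} with (a < b < c) sorted:

Collecting like 3-forms: d(omega) = 0.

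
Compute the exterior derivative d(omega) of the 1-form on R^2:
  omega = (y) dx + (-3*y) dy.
d(omega) = (-1) dx ∧ dy

For a 1-form omega = sum_i f_i dx_i, the exterior derivative is
  d(omega) = sum_{i < j} (∂f_j/∂x_i - ∂f_i/∂x_j) dx_i ∧ dx_j.
  coefficient of dx ∧ dy: ∂f_2/∂x - ∂f_1/∂y = ∂(-3*y)/∂x - ∂(y)/∂y = -1
Assembling: d(omega) = (-1) dx ∧ dy.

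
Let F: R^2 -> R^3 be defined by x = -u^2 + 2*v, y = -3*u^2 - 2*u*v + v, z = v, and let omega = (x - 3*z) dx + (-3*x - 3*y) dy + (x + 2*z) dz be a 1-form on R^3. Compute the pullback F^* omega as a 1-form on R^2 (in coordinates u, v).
F^* omega = (-70*u^3 - 60*u^2*v - 12*u*v^2 + 56*u*v + 18*v^2) du + (-24*u^3 - 12*u^2*v + 9*u^2 + 24*u*v - 7*v) dv

Using F^*(f dg) = (f ∘ F) d(g ∘ F), substitute each coordinate x_i by F_i(u, v) in f_i, and replace dx_i by d F_i = (∂F_i/∂u) du + (∂F_i/∂v) dv.
  For the x component: f_1(F) = -u^2 - v; d F_1 = (-2*u) du + (2) dv
  For the y component: f_2(F) = 12*u^2 + 6*u*v - 9*v; d F_2 = (-6*u - 2*v) du + (1 - 2*u) dv
  For the z component: f_3(F) = -u^2 + 4*v; d F_3 = (0) du + (1) dv
Combining and collecting du, dv coefficients:
  coeff of du: -70*u^3 - 60*u^2*v - 12*u*v^2 + 56*u*v + 18*v^2
  coeff of dv: -24*u^3 - 12*u^2*v + 9*u^2 + 24*u*v - 7*v
F^* omega = (-70*u^3 - 60*u^2*v - 12*u*v^2 + 56*u*v + 18*v^2) du + (-24*u^3 - 12*u^2*v + 9*u^2 + 24*u*v - 7*v) dv.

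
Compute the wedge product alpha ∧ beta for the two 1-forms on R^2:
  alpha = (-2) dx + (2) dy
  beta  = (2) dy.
alpha ∧ beta = (-4) dx ∧ dy

Distribute the wedge, using dx_i ∧ dx_j = -dx_j ∧ dx_i and dx_i ∧ dx_i = 0. For each pair (i, j) with i < j, the coefficient of dx_i ∧ dx_j in alpha ∧ beta is (alpha_i * beta_j - alpha_j * beta_i). Collecting: alpha ∧ beta = (-4) dx ∧ dy.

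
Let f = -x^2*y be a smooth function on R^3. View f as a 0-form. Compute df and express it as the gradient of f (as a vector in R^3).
df = (-2*x*y) dx + (-x^2) dy + (0) dz; grad f = (-2*x*y, -x^2, 0)

For a 0-form f, d f = (∂f/∂x) dx + (∂f/∂y) dy + (∂f/∂z) dz. The components of the vector representation are exactly the entries of grad f in Cartesian coordinates:
  ∂f/∂x = -2*x*y
  ∂f/∂y = -x^2
  ∂f/∂z = 0.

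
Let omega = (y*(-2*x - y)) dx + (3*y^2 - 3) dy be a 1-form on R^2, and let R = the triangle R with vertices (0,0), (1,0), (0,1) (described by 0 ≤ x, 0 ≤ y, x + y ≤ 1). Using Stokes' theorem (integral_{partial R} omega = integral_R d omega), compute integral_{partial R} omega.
integral_(partial R) omega = 2/3

Stokes: integral_partial_R omega = integral_R d omega with d omega = (∂Q/∂x - ∂P/∂y) dx ∧ dy.
  ∂Q/∂x = 0
  ∂P/∂y = -2*x - 2*y
  integrand = ∂Q/∂x - ∂P/∂y = 2*x + 2*y.
Integrating over R: integral_0^1 integral_0^{1-x} (2*x + 2*y) dy dx = 2/3.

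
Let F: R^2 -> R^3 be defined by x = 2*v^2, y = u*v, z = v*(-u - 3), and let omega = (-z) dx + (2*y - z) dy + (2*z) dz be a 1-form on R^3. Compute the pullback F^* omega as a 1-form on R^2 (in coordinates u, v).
F^* omega = (v^2*(5*u + 9)) du + (v*(5*u^2 + 4*u*v + 15*u + 12*v + 18)) dv

Using F^*(f dg) = (f ∘ F) d(g ∘ F), substitute each coordinate x_i by F_i(u, v) in f_i, and replace dx_i by d F_i = (∂F_i/∂u) du + (∂F_i/∂v) dv.
  For the x component: f_1(F) = v*(u + 3); d F_1 = (0) du + (4*v) dv
  For the y component: f_2(F) = 3*v*(u + 1); d F_2 = (v) du + (u) dv
  For the z component: f_3(F) = 2*v*(-u - 3); d F_3 = (-v) du + (-u - 3) dv
Combining and collecting du, dv coefficients:
  coeff of du: v^2*(5*u + 9)
  coeff of dv: v*(5*u^2 + 4*u*v + 15*u + 12*v + 18)
F^* omega = (v^2*(5*u + 9)) du + (v*(5*u^2 + 4*u*v + 15*u + 12*v + 18)) dv.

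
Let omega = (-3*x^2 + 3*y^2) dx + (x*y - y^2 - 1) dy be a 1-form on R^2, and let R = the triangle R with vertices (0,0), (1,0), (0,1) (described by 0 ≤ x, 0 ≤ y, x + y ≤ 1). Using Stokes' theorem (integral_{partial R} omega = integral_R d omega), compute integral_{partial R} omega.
integral_(partial R) omega = -5/6

Stokes: integral_partial_R omega = integral_R d omega with d omega = (∂Q/∂x - ∂P/∂y) dx ∧ dy.
  ∂Q/∂x = y
  ∂P/∂y = 6*y
  integrand = ∂Q/∂x - ∂P/∂y = -5*y.
Integrating over R: integral_0^1 integral_0^{1-x} (-5*y) dy dx = -5/6.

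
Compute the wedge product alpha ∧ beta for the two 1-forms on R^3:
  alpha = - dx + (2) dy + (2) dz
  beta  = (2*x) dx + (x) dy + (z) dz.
alpha ∧ beta = (-5*x) dx ∧ dy + (-4*x - z) dx ∧ dz + (-2*x + 2*z) dy ∧ dz

Distribute the wedge, using dx_i ∧ dx_j = -dx_j ∧ dx_i and dx_i ∧ dx_i = 0. For each pair (i, j) with i < j, the coefficient of dx_i ∧ dx_j in alpha ∧ beta is (alpha_i * beta_j - alpha_j * beta_i). Collecting: alpha ∧ beta = (-5*x) dx ∧ dy + (-4*x - z) dx ∧ dz + (-2*x + 2*z) dy ∧ dz.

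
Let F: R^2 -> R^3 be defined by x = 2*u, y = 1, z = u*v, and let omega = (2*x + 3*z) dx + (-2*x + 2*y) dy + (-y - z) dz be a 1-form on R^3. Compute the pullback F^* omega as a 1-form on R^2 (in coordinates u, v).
F^* omega = (-u*v^2 + 6*u*v + 8*u - v) du + (u*(-u*v - 1)) dv

Using F^*(f dg) = (f ∘ F) d(g ∘ F), substitute each coordinate x_i by F_i(u, v) in f_i, and replace dx_i by d F_i = (∂F_i/∂u) du + (∂F_i/∂v) dv.
  For the x component: f_1(F) = u*(3*v + 4); d F_1 = (2) du + (0) dv
  For the y component: f_2(F) = 2 - 4*u; d F_2 = (0) du + (0) dv
  For the z component: f_3(F) = -u*v - 1; d F_3 = (v) du + (u) dv
Combining and collecting du, dv coefficients:
  coeff of du: -u*v^2 + 6*u*v + 8*u - v
  coeff of dv: u*(-u*v - 1)
F^* omega = (-u*v^2 + 6*u*v + 8*u - v) du + (u*(-u*v - 1)) dv.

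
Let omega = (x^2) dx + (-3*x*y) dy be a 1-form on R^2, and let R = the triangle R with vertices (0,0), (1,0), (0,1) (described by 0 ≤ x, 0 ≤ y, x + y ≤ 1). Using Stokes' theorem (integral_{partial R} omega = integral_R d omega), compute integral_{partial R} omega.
integral_(partial R) omega = -1/2

Stokes: integral_partial_R omega = integral_R d omega with d omega = (∂Q/∂x - ∂P/∂y) dx ∧ dy.
  ∂Q/∂x = -3*y
  ∂P/∂y = 0
  integrand = ∂Q/∂x - ∂P/∂y = -3*y.
Integrating over R: integral_0^1 integral_0^{1-x} (-3*y) dy dx = -1/2.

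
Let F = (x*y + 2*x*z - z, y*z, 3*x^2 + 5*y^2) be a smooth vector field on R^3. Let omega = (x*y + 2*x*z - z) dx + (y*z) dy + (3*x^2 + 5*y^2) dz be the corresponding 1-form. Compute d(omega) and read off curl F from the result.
d(omega) = (9*y) dy ∧ dz + (-4*x - 1) dz ∧ dx + (-x) dx ∧ dy; curl F = (9*y, -4*x - 1, -x)

d omega = sum_{i<j} (∂f_j/∂x_i - ∂f_i/∂x_j) dx_i ∧ dx_j. Under the identification (dy ∧ dz, dz ∧ dx, dx ∧ dy) ↔ (e_x, e_y, e_z), the coefficients are exactly the components of curl F. Compute:
  ∂R/∂y - ∂Q/∂z = (10*y) - (y) = 9*y
  ∂P/∂z - ∂R/∂x = (2*x - 1) - (6*x) = -4*x - 1
  ∂Q/∂x - ∂P/∂y = (0) - (x) = -x.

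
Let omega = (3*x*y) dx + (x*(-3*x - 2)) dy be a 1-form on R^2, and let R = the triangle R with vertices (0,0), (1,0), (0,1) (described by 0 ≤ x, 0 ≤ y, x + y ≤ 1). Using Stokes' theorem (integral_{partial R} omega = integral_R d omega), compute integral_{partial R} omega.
integral_(partial R) omega = -5/2

Stokes: integral_partial_R omega = integral_R d omega with d omega = (∂Q/∂x - ∂P/∂y) dx ∧ dy.
  ∂Q/∂x = -6*x - 2
  ∂P/∂y = 3*x
  integrand = ∂Q/∂x - ∂P/∂y = -9*x - 2.
Integrating over R: integral_0^1 integral_0^{1-x} (-9*x - 2) dy dx = -5/2.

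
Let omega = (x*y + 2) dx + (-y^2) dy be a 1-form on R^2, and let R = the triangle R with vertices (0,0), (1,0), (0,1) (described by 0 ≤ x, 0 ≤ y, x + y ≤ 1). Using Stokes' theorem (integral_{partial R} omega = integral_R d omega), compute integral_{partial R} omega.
integral_(partial R) omega = -1/6

Stokes: integral_partial_R omega = integral_R d omega with d omega = (∂Q/∂x - ∂P/∂y) dx ∧ dy.
  ∂Q/∂x = 0
  ∂P/∂y = x
  integrand = ∂Q/∂x - ∂P/∂y = -x.
Integrating over R: integral_0^1 integral_0^{1-x} (-x) dy dx = -1/6.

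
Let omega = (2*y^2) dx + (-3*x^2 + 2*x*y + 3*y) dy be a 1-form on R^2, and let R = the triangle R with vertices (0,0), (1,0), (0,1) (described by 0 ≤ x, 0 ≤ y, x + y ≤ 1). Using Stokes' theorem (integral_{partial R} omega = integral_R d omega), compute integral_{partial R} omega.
integral_(partial R) omega = -4/3

Stokes: integral_partial_R omega = integral_R d omega with d omega = (∂Q/∂x - ∂P/∂y) dx ∧ dy.
  ∂Q/∂x = -6*x + 2*y
  ∂P/∂y = 4*y
  integrand = ∂Q/∂x - ∂P/∂y = -6*x - 2*y.
Integrating over R: integral_0^1 integral_0^{1-x} (-6*x - 2*y) dy dx = -4/3.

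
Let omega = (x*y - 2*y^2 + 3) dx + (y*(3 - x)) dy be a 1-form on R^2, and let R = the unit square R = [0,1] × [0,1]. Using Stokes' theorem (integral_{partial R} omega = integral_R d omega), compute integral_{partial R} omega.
integral_(partial R) omega = 1

Stokes: integral_partial_R omega = integral_R d omega with d omega = (∂Q/∂x - ∂P/∂y) dx ∧ dy.
  ∂Q/∂x = -y
  ∂P/∂y = x - 4*y
  integrand = ∂Q/∂x - ∂P/∂y = -x + 3*y.
Integrating over R: integral_0^1 integral_0^1 (-x + 3*y) dx dy = 1.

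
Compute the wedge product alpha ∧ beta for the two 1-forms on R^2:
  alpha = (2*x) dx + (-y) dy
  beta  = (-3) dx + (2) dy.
alpha ∧ beta = (4*x - 3*y) dx ∧ dy

Distribute the wedge, using dx_i ∧ dx_j = -dx_j ∧ dx_i and dx_i ∧ dx_i = 0. For each pair (i, j) with i < j, the coefficient of dx_i ∧ dx_j in alpha ∧ beta is (alpha_i * beta_j - alpha_j * beta_i). Collecting: alpha ∧ beta = (4*x - 3*y) dx ∧ dy.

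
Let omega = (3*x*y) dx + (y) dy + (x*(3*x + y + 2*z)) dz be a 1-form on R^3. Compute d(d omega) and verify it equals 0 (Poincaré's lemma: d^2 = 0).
d(d omega) = 0

Step 1: d omega = sum_{i<j} (∂f_j/∂x_i - ∂f_i/∂x_j) dx_i ∧ dx_j:
  coeff of dx ∧ dy: -3*x
  coeff of dx ∧ dz: 6*x + y + 2*z
  coeff of dy ∧ dz: x
Step 2: Apply d again to each 2-form coefficient. The only possible 3-form in R^3 is dx ∧ dy ∧ dz, with coefficient
  ∂(coeff of dy∧dz)/∂x - ∂(coeff of dx∧dz)/∂y + ∂(coeff of dx∧dy)/∂z
  = ∂/∂x (x) - ∂/∂y (6*x + y + 2*z) + ∂/∂z (-3*x).
Each of these terms simplifies to sums of mixed partials that cancel in pairs. The result is 0 (by equality of mixed partials for smooth functions — Schwarz / Clairaut).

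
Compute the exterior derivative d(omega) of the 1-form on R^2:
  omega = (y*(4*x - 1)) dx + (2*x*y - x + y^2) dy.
d(omega) = (-4*x + 2*y) dx ∧ dy

For a 1-form omega = sum_i f_i dx_i, the exterior derivative is
  d(omega) = sum_{i < j} (∂f_j/∂x_i - ∂f_i/∂x_j) dx_i ∧ dx_j.
  coefficient of dx ∧ dy: ∂f_2/∂x - ∂f_1/∂y = ∂(2*x*y - x + y^2)/∂x - ∂(y*(4*x - 1))/∂y = -4*x + 2*y
Assembling: d(omega) = (-4*x + 2*y) dx ∧ dy.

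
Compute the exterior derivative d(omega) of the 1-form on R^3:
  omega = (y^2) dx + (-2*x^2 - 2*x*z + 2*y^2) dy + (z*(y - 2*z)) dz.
d(omega) = (-4*x - 2*y - 2*z) dx ∧ dy + (2*x + z) dy ∧ dz

For a 1-form omega = sum_i f_i dx_i, the exterior derivative is
  d(omega) = sum_{i < j} (∂f_j/∂x_i - ∂f_i/∂x_j) dx_i ∧ dx_j.
  coefficient of dx ∧ dy: ∂f_2/∂x - ∂f_1/∂y = ∂(-2*x^2 - 2*x*z + 2*y^2)/∂x - ∂(y^2)/∂y = -4*x - 2*y - 2*z
  coefficient of dy ∧ dz: ∂f_3/∂y - ∂f_2/∂z = ∂(z*(y - 2*z))/∂y - ∂(-2*x^2 - 2*x*z + 2*y^2)/∂z = 2*x + z
Assembling: d(omega) = (-4*x - 2*y - 2*z) dx ∧ dy + (2*x + z) dy ∧ dz.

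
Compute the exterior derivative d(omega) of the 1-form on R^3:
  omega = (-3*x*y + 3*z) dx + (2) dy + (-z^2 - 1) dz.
d(omega) = (3*x) dx ∧ dy + (-3) dx ∧ dz

For a 1-form omega = sum_i f_i dx_i, the exterior derivative is
  d(omega) = sum_{i < j} (∂f_j/∂x_i - ∂f_i/∂x_j) dx_i ∧ dx_j.
  coefficient of dx ∧ dy: ∂f_2/∂x - ∂f_1/∂y = ∂(2)/∂x - ∂(-3*x*y + 3*z)/∂y = 3*x
  coefficient of dx ∧ dz: ∂f_3/∂x - ∂f_1/∂z = ∂(-z^2 - 1)/∂x - ∂(-3*x*y + 3*z)/∂z = -3
Assembling: d(omega) = (3*x) dx ∧ dy + (-3) dx ∧ dz.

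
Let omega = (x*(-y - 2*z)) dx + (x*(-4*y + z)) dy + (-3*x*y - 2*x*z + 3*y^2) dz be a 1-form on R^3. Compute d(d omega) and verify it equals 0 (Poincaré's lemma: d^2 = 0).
d(d omega) = 0

Step 1: d omega = sum_{i<j} (∂f_j/∂x_i - ∂f_i/∂x_j) dx_i ∧ dx_j:
  coeff of dx ∧ dy: x - 4*y + z
  coeff of dx ∧ dz: 2*x - 3*y - 2*z
  coeff of dy ∧ dz: -4*x + 6*y
Step 2: Apply d again to each 2-form coefficient. The only possible 3-form in R^3 is dx ∧ dy ∧ dz, with coefficient
  ∂(coeff of dy∧dz)/∂x - ∂(coeff of dx∧dz)/∂y + ∂(coeff of dx∧dy)/∂z
  = ∂/∂x (-4*x + 6*y) - ∂/∂y (2*x - 3*y - 2*z) + ∂/∂z (x - 4*y + z).
Each of these terms simplifies to sums of mixed partials that cancel in pairs. The result is 0 (by equality of mixed partials for smooth functions — Schwarz / Clairaut).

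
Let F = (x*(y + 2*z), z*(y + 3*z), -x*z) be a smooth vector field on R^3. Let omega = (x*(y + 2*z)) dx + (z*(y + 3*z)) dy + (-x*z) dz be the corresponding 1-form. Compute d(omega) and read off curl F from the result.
d(omega) = (-y - 6*z) dy ∧ dz + (2*x + z) dz ∧ dx + (-x) dx ∧ dy; curl F = (-y - 6*z, 2*x + z, -x)

d omega = sum_{i<j} (∂f_j/∂x_i - ∂f_i/∂x_j) dx_i ∧ dx_j. Under the identification (dy ∧ dz, dz ∧ dx, dx ∧ dy) ↔ (e_x, e_y, e_z), the coefficients are exactly the components of curl F. Compute:
  ∂R/∂y - ∂Q/∂z = (0) - (y + 6*z) = -y - 6*z
  ∂P/∂z - ∂R/∂x = (2*x) - (-z) = 2*x + z
  ∂Q/∂x - ∂P/∂y = (0) - (x) = -x.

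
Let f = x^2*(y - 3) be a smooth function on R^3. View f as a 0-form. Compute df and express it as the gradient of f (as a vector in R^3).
df = (2*x*(y - 3)) dx + (x^2) dy + (0) dz; grad f = (2*x*(y - 3), x^2, 0)

For a 0-form f, d f = (∂f/∂x) dx + (∂f/∂y) dy + (∂f/∂z) dz. The components of the vector representation are exactly the entries of grad f in Cartesian coordinates:
  ∂f/∂x = 2*x*(y - 3)
  ∂f/∂y = x^2
  ∂f/∂z = 0.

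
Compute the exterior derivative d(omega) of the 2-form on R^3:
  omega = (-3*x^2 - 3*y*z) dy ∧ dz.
d(omega) = (-6*x) dx ∧ dy ∧ dz

For a 2-form omega = sum_{i<j} g_{ij} dx_i ∧ dx_j, the exterior derivative is
  d(omega) = sum_{i<j} d(g_{ij}) ∧ dx_i ∧ dx_j = sum_{i<j, k} (∂g_{ij}/∂x_k) dx_k ∧ dx_i ∧ dx_j.
Expand each term, using dx_k ∧ dx_i ∧ dx_j = sgn(permutation) dx_{(a)} ∧ dx_{(b)} ∧ dx_{(c)} with (a < b < c) sorted:
  d(-3*x^2 - 3*y*z) includes (∂/∂x)(-3*x^2 - 3*y*z) dx = (-6*x) dx, which multiplied by dy ∧ dz gives (-6*x) dx ∧ dy ∧ dz
Collecting like 3-forms: d(omega) = (-6*x) dx ∧ dy ∧ dz.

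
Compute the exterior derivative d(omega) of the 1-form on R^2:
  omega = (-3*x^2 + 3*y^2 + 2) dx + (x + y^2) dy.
d(omega) = (1 - 6*y) dx ∧ dy

For a 1-form omega = sum_i f_i dx_i, the exterior derivative is
  d(omega) = sum_{i < j} (∂f_j/∂x_i - ∂f_i/∂x_j) dx_i ∧ dx_j.
  coefficient of dx ∧ dy: ∂f_2/∂x - ∂f_1/∂y = ∂(x + y^2)/∂x - ∂(-3*x^2 + 3*y^2 + 2)/∂y = 1 - 6*y
Assembling: d(omega) = (1 - 6*y) dx ∧ dy.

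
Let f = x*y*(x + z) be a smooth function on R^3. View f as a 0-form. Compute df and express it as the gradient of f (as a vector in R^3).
df = (y*(2*x + z)) dx + (x*(x + z)) dy + (x*y) dz; grad f = (y*(2*x + z), x*(x + z), x*y)

For a 0-form f, d f = (∂f/∂x) dx + (∂f/∂y) dy + (∂f/∂z) dz. The components of the vector representation are exactly the entries of grad f in Cartesian coordinates:
  ∂f/∂x = y*(2*x + z)
  ∂f/∂y = x*(x + z)
  ∂f/∂z = x*y.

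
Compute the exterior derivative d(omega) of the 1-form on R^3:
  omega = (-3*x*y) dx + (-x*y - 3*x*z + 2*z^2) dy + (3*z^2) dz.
d(omega) = (3*x - y - 3*z) dx ∧ dy + (3*x - 4*z) dy ∧ dz

For a 1-form omega = sum_i f_i dx_i, the exterior derivative is
  d(omega) = sum_{i < j} (∂f_j/∂x_i - ∂f_i/∂x_j) dx_i ∧ dx_j.
  coefficient of dx ∧ dy: ∂f_2/∂x - ∂f_1/∂y = ∂(-x*y - 3*x*z + 2*z^2)/∂x - ∂(-3*x*y)/∂y = 3*x - y - 3*z
  coefficient of dy ∧ dz: ∂f_3/∂y - ∂f_2/∂z = ∂(3*z^2)/∂y - ∂(-x*y - 3*x*z + 2*z^2)/∂z = 3*x - 4*z
Assembling: d(omega) = (3*x - y - 3*z) dx ∧ dy + (3*x - 4*z) dy ∧ dz.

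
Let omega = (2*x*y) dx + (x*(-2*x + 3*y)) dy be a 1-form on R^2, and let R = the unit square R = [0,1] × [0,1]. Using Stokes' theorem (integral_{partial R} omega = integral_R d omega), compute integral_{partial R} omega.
integral_(partial R) omega = -3/2

Stokes: integral_partial_R omega = integral_R d omega with d omega = (∂Q/∂x - ∂P/∂y) dx ∧ dy.
  ∂Q/∂x = -4*x + 3*y
  ∂P/∂y = 2*x
  integrand = ∂Q/∂x - ∂P/∂y = -6*x + 3*y.
Integrating over R: integral_0^1 integral_0^1 (-6*x + 3*y) dx dy = -3/2.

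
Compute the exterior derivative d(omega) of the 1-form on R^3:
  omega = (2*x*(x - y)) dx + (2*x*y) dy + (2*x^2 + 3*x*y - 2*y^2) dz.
d(omega) = (2*x + 2*y) dx ∧ dy + (4*x + 3*y) dx ∧ dz + (3*x - 4*y) dy ∧ dz

For a 1-form omega = sum_i f_i dx_i, the exterior derivative is
  d(omega) = sum_{i < j} (∂f_j/∂x_i - ∂f_i/∂x_j) dx_i ∧ dx_j.
  coefficient of dx ∧ dy: ∂f_2/∂x - ∂f_1/∂y = ∂(2*x*y)/∂x - ∂(2*x*(x - y))/∂y = 2*x + 2*y
  coefficient of dx ∧ dz: ∂f_3/∂x - ∂f_1/∂z = ∂(2*x^2 + 3*x*y - 2*y^2)/∂x - ∂(2*x*(x - y))/∂z = 4*x + 3*y
  coefficient of dy ∧ dz: ∂f_3/∂y - ∂f_2/∂z = ∂(2*x^2 + 3*x*y - 2*y^2)/∂y - ∂(2*x*y)/∂z = 3*x - 4*y
Assembling: d(omega) = (2*x + 2*y) dx ∧ dy + (4*x + 3*y) dx ∧ dz + (3*x - 4*y) dy ∧ dz.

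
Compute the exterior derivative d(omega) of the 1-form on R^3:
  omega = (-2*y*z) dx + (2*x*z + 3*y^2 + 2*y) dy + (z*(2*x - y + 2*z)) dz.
d(omega) = (4*z) dx ∧ dy + (2*y + 2*z) dx ∧ dz + (-2*x - z) dy ∧ dz

For a 1-form omega = sum_i f_i dx_i, the exterior derivative is
  d(omega) = sum_{i < j} (∂f_j/∂x_i - ∂f_i/∂x_j) dx_i ∧ dx_j.
  coefficient of dx ∧ dy: ∂f_2/∂x - ∂f_1/∂y = ∂(2*x*z + 3*y^2 + 2*y)/∂x - ∂(-2*y*z)/∂y = 4*z
  coefficient of dx ∧ dz: ∂f_3/∂x - ∂f_1/∂z = ∂(z*(2*x - y + 2*z))/∂x - ∂(-2*y*z)/∂z = 2*y + 2*z
  coefficient of dy ∧ dz: ∂f_3/∂y - ∂f_2/∂z = ∂(z*(2*x - y + 2*z))/∂y - ∂(2*x*z + 3*y^2 + 2*y)/∂z = -2*x - z
Assembling: d(omega) = (4*z) dx ∧ dy + (2*y + 2*z) dx ∧ dz + (-2*x - z) dy ∧ dz.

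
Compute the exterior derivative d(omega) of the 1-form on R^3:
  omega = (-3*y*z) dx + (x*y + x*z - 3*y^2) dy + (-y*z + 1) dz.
d(omega) = (y + 4*z) dx ∧ dy + (3*y) dx ∧ dz + (-x - z) dy ∧ dz

For a 1-form omega = sum_i f_i dx_i, the exterior derivative is
  d(omega) = sum_{i < j} (∂f_j/∂x_i - ∂f_i/∂x_j) dx_i ∧ dx_j.
  coefficient of dx ∧ dy: ∂f_2/∂x - ∂f_1/∂y = ∂(x*y + x*z - 3*y^2)/∂x - ∂(-3*y*z)/∂y = y + 4*z
  coefficient of dx ∧ dz: ∂f_3/∂x - ∂f_1/∂z = ∂(-y*z + 1)/∂x - ∂(-3*y*z)/∂z = 3*y
  coefficient of dy ∧ dz: ∂f_3/∂y - ∂f_2/∂z = ∂(-y*z + 1)/∂y - ∂(x*y + x*z - 3*y^2)/∂z = -x - z
Assembling: d(omega) = (y + 4*z) dx ∧ dy + (3*y) dx ∧ dz + (-x - z) dy ∧ dz.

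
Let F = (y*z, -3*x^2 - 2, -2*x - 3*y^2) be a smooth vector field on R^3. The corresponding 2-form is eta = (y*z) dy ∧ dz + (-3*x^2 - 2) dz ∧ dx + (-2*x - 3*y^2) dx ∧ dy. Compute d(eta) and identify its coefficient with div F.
d(eta) = (0) dx ∧ dy ∧ dz; div F = 0

For a 2-form in R^3 of the form above, applying d gives a 3-form with coefficient ∂P/∂x + ∂Q/∂y + ∂R/∂z:
  ∂P/∂x = 0
  ∂Q/∂y = 0
  ∂R/∂z = 0
Sum = 0, which is exactly div F.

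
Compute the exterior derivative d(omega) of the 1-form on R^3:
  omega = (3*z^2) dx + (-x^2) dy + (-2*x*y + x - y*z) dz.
d(omega) = (-2*x) dx ∧ dy + (-2*y - 6*z + 1) dx ∧ dz + (-2*x - z) dy ∧ dz

For a 1-form omega = sum_i f_i dx_i, the exterior derivative is
  d(omega) = sum_{i < j} (∂f_j/∂x_i - ∂f_i/∂x_j) dx_i ∧ dx_j.
  coefficient of dx ∧ dy: ∂f_2/∂x - ∂f_1/∂y = ∂(-x^2)/∂x - ∂(3*z^2)/∂y = -2*x
  coefficient of dx ∧ dz: ∂f_3/∂x - ∂f_1/∂z = ∂(-2*x*y + x - y*z)/∂x - ∂(3*z^2)/∂z = -2*y - 6*z + 1
  coefficient of dy ∧ dz: ∂f_3/∂y - ∂f_2/∂z = ∂(-2*x*y + x - y*z)/∂y - ∂(-x^2)/∂z = -2*x - z
Assembling: d(omega) = (-2*x) dx ∧ dy + (-2*y - 6*z + 1) dx ∧ dz + (-2*x - z) dy ∧ dz.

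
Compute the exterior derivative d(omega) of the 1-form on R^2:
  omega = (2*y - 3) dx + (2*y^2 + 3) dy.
d(omega) = (-2) dx ∧ dy

For a 1-form omega = sum_i f_i dx_i, the exterior derivative is
  d(omega) = sum_{i < j} (∂f_j/∂x_i - ∂f_i/∂x_j) dx_i ∧ dx_j.
  coefficient of dx ∧ dy: ∂f_2/∂x - ∂f_1/∂y = ∂(2*y^2 + 3)/∂x - ∂(2*y - 3)/∂y = -2
Assembling: d(omega) = (-2) dx ∧ dy.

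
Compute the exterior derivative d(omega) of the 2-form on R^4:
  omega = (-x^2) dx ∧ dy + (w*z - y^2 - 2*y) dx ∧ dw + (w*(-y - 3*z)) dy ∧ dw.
d(omega) = (2*y + 2) dx ∧ dy ∧ dw + (-w) dx ∧ dz ∧ dw + (3*w) dy ∧ dz ∧ dw

For a 2-form omega = sum_{i<j} g_{ij} dx_i ∧ dx_j, the exterior derivative is
  d(omega) = sum_{i<j} d(g_{ij}) ∧ dx_i ∧ dx_j = sum_{i<j, k} (∂g_{ij}/∂x_k) dx_k ∧ dx_i ∧ dx_j.
Expand each term, using dx_k ∧ dx_i ∧ dx_j = sgn(permutation) dx_{(a)} ∧ dx_{(b)} ∧ dx_{(c)} with (a < b < c) sorted:
  d(w*z - y^2 - 2*y) includes (∂/∂y)(w*z - y^2 - 2*y) dy = (-2*y - 2) dy, which multiplied by dx ∧ dw gives (2*y + 2) dx ∧ dy ∧ dw
  d(w*z - y^2 - 2*y) includes (∂/∂z)(w*z - y^2 - 2*y) dz = (w) dz, which multiplied by dx ∧ dw gives (-w) dx ∧ dz ∧ dw
  d(w*(-y - 3*z)) includes (∂/∂z)(w*(-y - 3*z)) dz = (-3*w) dz, which multiplied by dy ∧ dw gives (3*w) dy ∧ dz ∧ dw
Collecting like 3-forms: d(omega) = (2*y + 2) dx ∧ dy ∧ dw + (-w) dx ∧ dz ∧ dw + (3*w) dy ∧ dz ∧ dw.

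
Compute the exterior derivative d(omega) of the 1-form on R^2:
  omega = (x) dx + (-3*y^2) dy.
d(omega) = 0

For a 1-form omega = sum_i f_i dx_i, the exterior derivative is
  d(omega) = sum_{i < j} (∂f_j/∂x_i - ∂f_i/∂x_j) dx_i ∧ dx_j.

Assembling: d(omega) = 0.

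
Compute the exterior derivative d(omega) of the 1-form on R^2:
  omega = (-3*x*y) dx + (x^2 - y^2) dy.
d(omega) = (5*x) dx ∧ dy

For a 1-form omega = sum_i f_i dx_i, the exterior derivative is
  d(omega) = sum_{i < j} (∂f_j/∂x_i - ∂f_i/∂x_j) dx_i ∧ dx_j.
  coefficient of dx ∧ dy: ∂f_2/∂x - ∂f_1/∂y = ∂(x^2 - y^2)/∂x - ∂(-3*x*y)/∂y = 5*x
Assembling: d(omega) = (5*x) dx ∧ dy.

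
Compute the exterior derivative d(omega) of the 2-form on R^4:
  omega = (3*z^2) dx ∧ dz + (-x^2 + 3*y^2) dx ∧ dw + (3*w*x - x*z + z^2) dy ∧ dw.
d(omega) = (3*w - 6*y - z) dx ∧ dy ∧ dw + (x - 2*z) dy ∧ dz ∧ dw

For a 2-form omega = sum_{i<j} g_{ij} dx_i ∧ dx_j, the exterior derivative is
  d(omega) = sum_{i<j} d(g_{ij}) ∧ dx_i ∧ dx_j = sum_{i<j, k} (∂g_{ij}/∂x_k) dx_k ∧ dx_i ∧ dx_j.
Expand each term, using dx_k ∧ dx_i ∧ dx_j = sgn(permutation) dx_{(a)} ∧ dx_{(b)} ∧ dx_{(c)} with (a < b < c) sorted:
  d(-x^2 + 3*y^2) includes (∂/∂y)(-x^2 + 3*y^2) dy = (6*y) dy, which multiplied by dx ∧ dw gives (-6*y) dx ∧ dy ∧ dw
  d(3*w*x - x*z + z^2) includes (∂/∂x)(3*w*x - x*z + z^2) dx = (3*w - z) dx, which multiplied by dy ∧ dw gives (3*w - z) dx ∧ dy ∧ dw
  d(3*w*x - x*z + z^2) includes (∂/∂z)(3*w*x - x*z + z^2) dz = (-x + 2*z) dz, which multiplied by dy ∧ dw gives (x - 2*z) dy ∧ dz ∧ dw
Collecting like 3-forms: d(omega) = (3*w - 6*y - z) dx ∧ dy ∧ dw + (x - 2*z) dy ∧ dz ∧ dw.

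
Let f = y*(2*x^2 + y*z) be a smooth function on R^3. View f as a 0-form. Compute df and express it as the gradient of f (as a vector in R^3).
df = (4*x*y) dx + (2*x^2 + 2*y*z) dy + (y^2) dz; grad f = (4*x*y, 2*x^2 + 2*y*z, y^2)

For a 0-form f, d f = (∂f/∂x) dx + (∂f/∂y) dy + (∂f/∂z) dz. The components of the vector representation are exactly the entries of grad f in Cartesian coordinates:
  ∂f/∂x = 4*x*y
  ∂f/∂y = 2*x^2 + 2*y*z
  ∂f/∂z = y^2.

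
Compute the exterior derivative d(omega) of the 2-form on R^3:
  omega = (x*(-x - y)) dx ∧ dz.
d(omega) = (x) dx ∧ dy ∧ dz

For a 2-form omega = sum_{i<j} g_{ij} dx_i ∧ dx_j, the exterior derivative is
  d(omega) = sum_{i<j} d(g_{ij}) ∧ dx_i ∧ dx_j = sum_{i<j, k} (∂g_{ij}/∂x_k) dx_k ∧ dx_i ∧ dx_j.
Expand each term, using dx_k ∧ dx_i ∧ dx_j = sgn(permutation) dx_{(a)} ∧ dx_{(b)} ∧ dx_{(c)} with (a < b < c) sorted:
  d(x*(-x - y)) includes (∂/∂y)(x*(-x - y)) dy = (-x) dy, which multiplied by dx ∧ dz gives (x) dx ∧ dy ∧ dz
Collecting like 3-forms: d(omega) = (x) dx ∧ dy ∧ dz.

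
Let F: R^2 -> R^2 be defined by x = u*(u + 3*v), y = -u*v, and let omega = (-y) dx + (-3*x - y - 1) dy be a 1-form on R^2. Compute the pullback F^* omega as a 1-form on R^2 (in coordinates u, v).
F^* omega = (v*(5*u^2 + 11*u*v + 1)) du + (u*(3*u^2 + 11*u*v + 1)) dv

Using F^*(f dg) = (f ∘ F) d(g ∘ F), substitute each coordinate x_i by F_i(u, v) in f_i, and replace dx_i by d F_i = (∂F_i/∂u) du + (∂F_i/∂v) dv.
  For the x component: f_1(F) = u*v; d F_1 = (2*u + 3*v) du + (3*u) dv
  For the y component: f_2(F) = -3*u^2 - 8*u*v - 1; d F_2 = (-v) du + (-u) dv
Combining and collecting du, dv coefficients:
  coeff of du: v*(5*u^2 + 11*u*v + 1)
  coeff of dv: u*(3*u^2 + 11*u*v + 1)
F^* omega = (v*(5*u^2 + 11*u*v + 1)) du + (u*(3*u^2 + 11*u*v + 1)) dv.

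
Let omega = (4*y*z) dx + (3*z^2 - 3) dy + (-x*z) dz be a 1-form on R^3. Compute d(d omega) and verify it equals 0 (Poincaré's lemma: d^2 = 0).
d(d omega) = 0

Step 1: d omega = sum_{i<j} (∂f_j/∂x_i - ∂f_i/∂x_j) dx_i ∧ dx_j:
  coeff of dx ∧ dy: -4*z
  coeff of dx ∧ dz: -4*y - z
  coeff of dy ∧ dz: -6*z
Step 2: Apply d again to each 2-form coefficient. The only possible 3-form in R^3 is dx ∧ dy ∧ dz, with coefficient
  ∂(coeff of dy∧dz)/∂x - ∂(coeff of dx∧dz)/∂y + ∂(coeff of dx∧dy)/∂z
  = ∂/∂x (-6*z) - ∂/∂y (-4*y - z) + ∂/∂z (-4*z).
Each of these terms simplifies to sums of mixed partials that cancel in pairs. The result is 0 (by equality of mixed partials for smooth functions — Schwarz / Clairaut).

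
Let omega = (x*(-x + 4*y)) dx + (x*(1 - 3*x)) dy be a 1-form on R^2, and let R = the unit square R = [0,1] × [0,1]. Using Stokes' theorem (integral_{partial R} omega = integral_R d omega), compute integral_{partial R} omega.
integral_(partial R) omega = -4

Stokes: integral_partial_R omega = integral_R d omega with d omega = (∂Q/∂x - ∂P/∂y) dx ∧ dy.
  ∂Q/∂x = 1 - 6*x
  ∂P/∂y = 4*x
  integrand = ∂Q/∂x - ∂P/∂y = 1 - 10*x.
Integrating over R: integral_0^1 integral_0^1 (1 - 10*x) dx dy = -4.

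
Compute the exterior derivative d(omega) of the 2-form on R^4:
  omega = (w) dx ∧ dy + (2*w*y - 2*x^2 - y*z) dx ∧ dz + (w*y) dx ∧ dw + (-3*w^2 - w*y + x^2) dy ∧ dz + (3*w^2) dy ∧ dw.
d(omega) = (1 - w) dx ∧ dy ∧ dw + (-2*w + 2*x + z) dx ∧ dy ∧ dz + (2*y) dx ∧ dz ∧ dw + (-6*w - y) dy ∧ dz ∧ dw

For a 2-form omega = sum_{i<j} g_{ij} dx_i ∧ dx_j, the exterior derivative is
  d(omega) = sum_{i<j} d(g_{ij}) ∧ dx_i ∧ dx_j = sum_{i<j, k} (∂g_{ij}/∂x_k) dx_k ∧ dx_i ∧ dx_j.
Expand each term, using dx_k ∧ dx_i ∧ dx_j = sgn(permutation) dx_{(a)} ∧ dx_{(b)} ∧ dx_{(c)} with (a < b < c) sorted:
  d(w) includes (∂/∂w)(w) dw = (1) dw, which multiplied by dx ∧ dy gives (1) dx ∧ dy ∧ dw
  d(2*w*y - 2*x^2 - y*z) includes (∂/∂y)(2*w*y - 2*x^2 - y*z) dy = (2*w - z) dy, which multiplied by dx ∧ dz gives (-2*w + z) dx ∧ dy ∧ dz
  d(2*w*y - 2*x^2 - y*z) includes (∂/∂w)(2*w*y - 2*x^2 - y*z) dw = (2*y) dw, which multiplied by dx ∧ dz gives (2*y) dx ∧ dz ∧ dw
  d(w*y) includes (∂/∂y)(w*y) dy = (w) dy, which multiplied by dx ∧ dw gives (-w) dx ∧ dy ∧ dw
  d(-3*w^2 - w*y + x^2) includes (∂/∂x)(-3*w^2 - w*y + x^2) dx = (2*x) dx, which multiplied by dy ∧ dz gives (2*x) dx ∧ dy ∧ dz
  d(-3*w^2 - w*y + x^2) includes (∂/∂w)(-3*w^2 - w*y + x^2) dw = (-6*w - y) dw, which multiplied by dy ∧ dz gives (-6*w - y) dy ∧ dz ∧ dw
Collecting like 3-forms: d(omega) = (1 - w) dx ∧ dy ∧ dw + (-2*w + 2*x + z) dx ∧ dy ∧ dz + (2*y) dx ∧ dz ∧ dw + (-6*w - y) dy ∧ dz ∧ dw.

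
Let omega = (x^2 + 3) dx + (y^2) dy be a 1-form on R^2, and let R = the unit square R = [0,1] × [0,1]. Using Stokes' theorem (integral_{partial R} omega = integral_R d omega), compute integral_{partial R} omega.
integral_(partial R) omega = 0

Stokes: integral_partial_R omega = integral_R d omega with d omega = (∂Q/∂x - ∂P/∂y) dx ∧ dy.
  ∂Q/∂x = 0
  ∂P/∂y = 0
  integrand = ∂Q/∂x - ∂P/∂y = 0.
Integrating over R: integral_0^1 integral_0^1 (0) dx dy = 0.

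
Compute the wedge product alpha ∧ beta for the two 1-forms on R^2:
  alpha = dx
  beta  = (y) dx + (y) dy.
alpha ∧ beta = (y) dx ∧ dy

Distribute the wedge, using dx_i ∧ dx_j = -dx_j ∧ dx_i and dx_i ∧ dx_i = 0. For each pair (i, j) with i < j, the coefficient of dx_i ∧ dx_j in alpha ∧ beta is (alpha_i * beta_j - alpha_j * beta_i). Collecting: alpha ∧ beta = (y) dx ∧ dy.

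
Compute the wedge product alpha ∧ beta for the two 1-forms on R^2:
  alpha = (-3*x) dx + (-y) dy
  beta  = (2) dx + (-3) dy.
alpha ∧ beta = (9*x + 2*y) dx ∧ dy

Distribute the wedge, using dx_i ∧ dx_j = -dx_j ∧ dx_i and dx_i ∧ dx_i = 0. For each pair (i, j) with i < j, the coefficient of dx_i ∧ dx_j in alpha ∧ beta is (alpha_i * beta_j - alpha_j * beta_i). Collecting: alpha ∧ beta = (9*x + 2*y) dx ∧ dy.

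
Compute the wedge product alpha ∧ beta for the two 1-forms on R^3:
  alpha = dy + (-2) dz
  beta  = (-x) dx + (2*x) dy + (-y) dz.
alpha ∧ beta = (x) dx ∧ dy + (4*x - y) dy ∧ dz + (-2*x) dx ∧ dz

Distribute the wedge, using dx_i ∧ dx_j = -dx_j ∧ dx_i and dx_i ∧ dx_i = 0. For each pair (i, j) with i < j, the coefficient of dx_i ∧ dx_j in alpha ∧ beta is (alpha_i * beta_j - alpha_j * beta_i). Collecting: alpha ∧ beta = (x) dx ∧ dy + (4*x - y) dy ∧ dz + (-2*x) dx ∧ dz.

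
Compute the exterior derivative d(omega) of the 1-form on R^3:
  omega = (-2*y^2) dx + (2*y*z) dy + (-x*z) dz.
d(omega) = (4*y) dx ∧ dy + (-z) dx ∧ dz + (-2*y) dy ∧ dz

For a 1-form omega = sum_i f_i dx_i, the exterior derivative is
  d(omega) = sum_{i < j} (∂f_j/∂x_i - ∂f_i/∂x_j) dx_i ∧ dx_j.
  coefficient of dx ∧ dy: ∂f_2/∂x - ∂f_1/∂y = ∂(2*y*z)/∂x - ∂(-2*y^2)/∂y = 4*y
  coefficient of dx ∧ dz: ∂f_3/∂x - ∂f_1/∂z = ∂(-x*z)/∂x - ∂(-2*y^2)/∂z = -z
  coefficient of dy ∧ dz: ∂f_3/∂y - ∂f_2/∂z = ∂(-x*z)/∂y - ∂(2*y*z)/∂z = -2*y
Assembling: d(omega) = (4*y) dx ∧ dy + (-z) dx ∧ dz + (-2*y) dy ∧ dz.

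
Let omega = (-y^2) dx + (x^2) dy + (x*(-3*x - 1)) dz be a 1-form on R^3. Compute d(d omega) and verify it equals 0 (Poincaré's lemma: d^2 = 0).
d(d omega) = 0

Step 1: d omega = sum_{i<j} (∂f_j/∂x_i - ∂f_i/∂x_j) dx_i ∧ dx_j:
  coeff of dx ∧ dy: 2*x + 2*y
  coeff of dx ∧ dz: -6*x - 1
  coeff of dy ∧ dz: 0
Step 2: Apply d again to each 2-form coefficient. The only possible 3-form in R^3 is dx ∧ dy ∧ dz, with coefficient
  ∂(coeff of dy∧dz)/∂x - ∂(coeff of dx∧dz)/∂y + ∂(coeff of dx∧dy)/∂z
  = ∂/∂x (0) - ∂/∂y (-6*x - 1) + ∂/∂z (2*x + 2*y).
Each of these terms simplifies to sums of mixed partials that cancel in pairs. The result is 0 (by equality of mixed partials for smooth functions — Schwarz / Clairaut).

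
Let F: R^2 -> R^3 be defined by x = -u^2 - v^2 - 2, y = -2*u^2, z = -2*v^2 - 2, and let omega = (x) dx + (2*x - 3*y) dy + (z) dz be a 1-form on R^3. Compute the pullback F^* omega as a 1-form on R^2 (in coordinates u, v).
F^* omega = (2*u*(-7*u^2 + 5*v^2 + 10)) du + (2*v*(u^2 + 5*v^2 + 6)) dv

Using F^*(f dg) = (f ∘ F) d(g ∘ F), substitute each coordinate x_i by F_i(u, v) in f_i, and replace dx_i by d F_i = (∂F_i/∂u) du + (∂F_i/∂v) dv.
  For the x component: f_1(F) = -u^2 - v^2 - 2; d F_1 = (-2*u) du + (-2*v) dv
  For the y component: f_2(F) = 4*u^2 - 2*v^2 - 4; d F_2 = (-4*u) du + (0) dv
  For the z component: f_3(F) = -2*v^2 - 2; d F_3 = (0) du + (-4*v) dv
Combining and collecting du, dv coefficients:
  coeff of du: 2*u*(-7*u^2 + 5*v^2 + 10)
  coeff of dv: 2*v*(u^2 + 5*v^2 + 6)
F^* omega = (2*u*(-7*u^2 + 5*v^2 + 10)) du + (2*v*(u^2 + 5*v^2 + 6)) dv.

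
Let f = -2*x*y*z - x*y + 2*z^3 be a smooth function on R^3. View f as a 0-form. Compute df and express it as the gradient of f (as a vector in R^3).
df = (y*(-2*z - 1)) dx + (x*(-2*z - 1)) dy + (-2*x*y + 6*z^2) dz; grad f = (y*(-2*z - 1), x*(-2*z - 1), -2*x*y + 6*z^2)

For a 0-form f, d f = (∂f/∂x) dx + (∂f/∂y) dy + (∂f/∂z) dz. The components of the vector representation are exactly the entries of grad f in Cartesian coordinates:
  ∂f/∂x = y*(-2*z - 1)
  ∂f/∂y = x*(-2*z - 1)
  ∂f/∂z = -2*x*y + 6*z^2.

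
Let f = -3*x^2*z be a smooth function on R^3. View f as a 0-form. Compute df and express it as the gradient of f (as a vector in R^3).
df = (-6*x*z) dx + (0) dy + (-3*x^2) dz; grad f = (-6*x*z, 0, -3*x^2)

For a 0-form f, d f = (∂f/∂x) dx + (∂f/∂y) dy + (∂f/∂z) dz. The components of the vector representation are exactly the entries of grad f in Cartesian coordinates:
  ∂f/∂x = -6*x*z
  ∂f/∂y = 0
  ∂f/∂z = -3*x^2.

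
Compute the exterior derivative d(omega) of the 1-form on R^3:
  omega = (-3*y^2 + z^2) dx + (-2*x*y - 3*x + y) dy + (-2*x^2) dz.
d(omega) = (4*y - 3) dx ∧ dy + (-4*x - 2*z) dx ∧ dz

For a 1-form omega = sum_i f_i dx_i, the exterior derivative is
  d(omega) = sum_{i < j} (∂f_j/∂x_i - ∂f_i/∂x_j) dx_i ∧ dx_j.
  coefficient of dx ∧ dy: ∂f_2/∂x - ∂f_1/∂y = ∂(-2*x*y - 3*x + y)/∂x - ∂(-3*y^2 + z^2)/∂y = 4*y - 3
  coefficient of dx ∧ dz: ∂f_3/∂x - ∂f_1/∂z = ∂(-2*x^2)/∂x - ∂(-3*y^2 + z^2)/∂z = -4*x - 2*z
Assembling: d(omega) = (4*y - 3) dx ∧ dy + (-4*x - 2*z) dx ∧ dz.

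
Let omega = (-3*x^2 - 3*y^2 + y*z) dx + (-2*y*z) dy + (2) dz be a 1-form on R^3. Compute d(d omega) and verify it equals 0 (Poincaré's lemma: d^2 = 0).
d(d omega) = 0

Step 1: d omega = sum_{i<j} (∂f_j/∂x_i - ∂f_i/∂x_j) dx_i ∧ dx_j:
  coeff of dx ∧ dy: 6*y - z
  coeff of dx ∧ dz: -y
  coeff of dy ∧ dz: 2*y
Step 2: Apply d again to each 2-form coefficient. The only possible 3-form in R^3 is dx ∧ dy ∧ dz, with coefficient
  ∂(coeff of dy∧dz)/∂x - ∂(coeff of dx∧dz)/∂y + ∂(coeff of dx∧dy)/∂z
  = ∂/∂x (2*y) - ∂/∂y (-y) + ∂/∂z (6*y - z).
Each of these terms simplifies to sums of mixed partials that cancel in pairs. The result is 0 (by equality of mixed partials for smooth functions — Schwarz / Clairaut).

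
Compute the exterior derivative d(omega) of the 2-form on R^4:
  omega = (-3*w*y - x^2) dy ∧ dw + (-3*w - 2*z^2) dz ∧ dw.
d(omega) = (-2*x) dx ∧ dy ∧ dw

For a 2-form omega = sum_{i<j} g_{ij} dx_i ∧ dx_j, the exterior derivative is
  d(omega) = sum_{i<j} d(g_{ij}) ∧ dx_i ∧ dx_j = sum_{i<j, k} (∂g_{ij}/∂x_k) dx_k ∧ dx_i ∧ dx_j.
Expand each term, using dx_k ∧ dx_i ∧ dx_j = sgn(permutation) dx_{(a)} ∧ dx_{(b)} ∧ dx_{(c)} with (a < b < c) sorted:
  d(-3*w*y - x^2) includes (∂/∂x)(-3*w*y - x^2) dx = (-2*x) dx, which multiplied by dy ∧ dw gives (-2*x) dx ∧ dy ∧ dw
Collecting like 3-forms: d(omega) = (-2*x) dx ∧ dy ∧ dw.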